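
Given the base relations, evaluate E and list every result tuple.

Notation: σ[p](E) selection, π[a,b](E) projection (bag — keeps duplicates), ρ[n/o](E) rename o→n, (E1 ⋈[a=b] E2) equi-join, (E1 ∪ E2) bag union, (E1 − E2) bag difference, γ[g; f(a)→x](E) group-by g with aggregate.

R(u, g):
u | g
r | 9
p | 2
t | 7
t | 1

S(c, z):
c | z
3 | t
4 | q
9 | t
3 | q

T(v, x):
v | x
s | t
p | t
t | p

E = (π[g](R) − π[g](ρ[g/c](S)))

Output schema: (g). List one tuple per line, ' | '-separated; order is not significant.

Stepwise |·|:
  R → 4
  π[g](R) → 4
  S → 4
  ρ[g/c](S) → 4
  π[g](ρ[g/c](S)) → 4
  (π[g](R) − π[g](ρ[g/c](S))) → 3

== RESULT ==
g
1
2
7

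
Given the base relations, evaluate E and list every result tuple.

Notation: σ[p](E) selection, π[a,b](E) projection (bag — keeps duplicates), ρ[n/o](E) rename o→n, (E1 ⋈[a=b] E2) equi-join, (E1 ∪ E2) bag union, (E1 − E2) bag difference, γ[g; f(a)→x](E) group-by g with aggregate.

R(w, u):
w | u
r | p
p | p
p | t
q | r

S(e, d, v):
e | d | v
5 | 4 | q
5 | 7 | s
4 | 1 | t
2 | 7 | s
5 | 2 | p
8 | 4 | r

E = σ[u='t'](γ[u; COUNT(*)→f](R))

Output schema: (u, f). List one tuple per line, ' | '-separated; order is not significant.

Subexpression sizes:
  R → 4
  γ[u; COUNT(*)→f](R) → 3
  σ[u='t'](γ[u; COUNT(*)→f](R)) → 1

== RESULT ==
u | f
t | 1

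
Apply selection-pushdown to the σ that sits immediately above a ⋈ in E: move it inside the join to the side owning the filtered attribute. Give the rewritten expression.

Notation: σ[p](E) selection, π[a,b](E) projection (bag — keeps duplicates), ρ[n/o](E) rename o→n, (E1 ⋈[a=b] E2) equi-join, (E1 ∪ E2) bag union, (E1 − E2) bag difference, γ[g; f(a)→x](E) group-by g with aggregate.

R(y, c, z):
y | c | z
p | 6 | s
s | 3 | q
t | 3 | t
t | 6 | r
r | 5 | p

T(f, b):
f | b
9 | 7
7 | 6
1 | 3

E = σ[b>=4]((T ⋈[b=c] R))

σ filters on b, owned by the left side.
E' = (σ[b>=4](T) ⋈[b=c] R)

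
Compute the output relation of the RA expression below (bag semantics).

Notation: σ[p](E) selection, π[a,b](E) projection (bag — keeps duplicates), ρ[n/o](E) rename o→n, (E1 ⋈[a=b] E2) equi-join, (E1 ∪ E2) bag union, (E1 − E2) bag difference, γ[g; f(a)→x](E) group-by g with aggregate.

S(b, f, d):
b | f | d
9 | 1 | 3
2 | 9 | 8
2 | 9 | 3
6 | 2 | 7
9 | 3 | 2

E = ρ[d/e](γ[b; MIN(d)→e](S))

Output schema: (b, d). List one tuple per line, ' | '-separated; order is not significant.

Stepwise |·|:
  S → 5
  γ[b; MIN(d)→e](S) → 3
  ρ[d/e](γ[b; MIN(d)→e](S)) → 3

== RESULT ==
b | d
2 | 3
6 | 7
9 | 2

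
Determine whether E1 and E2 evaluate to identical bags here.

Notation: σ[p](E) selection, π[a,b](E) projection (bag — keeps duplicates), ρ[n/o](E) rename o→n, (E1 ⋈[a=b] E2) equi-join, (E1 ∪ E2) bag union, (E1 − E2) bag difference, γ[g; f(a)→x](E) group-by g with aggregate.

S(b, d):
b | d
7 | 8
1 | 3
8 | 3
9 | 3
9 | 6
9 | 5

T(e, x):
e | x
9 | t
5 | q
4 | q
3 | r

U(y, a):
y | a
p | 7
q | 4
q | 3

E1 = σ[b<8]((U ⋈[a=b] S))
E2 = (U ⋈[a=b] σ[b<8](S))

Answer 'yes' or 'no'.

E1 subexpression sizes:
  U → 3
  S → 6
  (U ⋈[a=b] S) → 1
  σ[b<8]((U ⋈[a=b] S)) → 1
E2 subexpression sizes:
  U → 3
  S → 6
  σ[b<8](S) → 2
  (U ⋈[a=b] σ[b<8](S)) → 1

E1 and E2 produce the same multiset:
y | a | b | d
p | 7 | 7 | 8

yes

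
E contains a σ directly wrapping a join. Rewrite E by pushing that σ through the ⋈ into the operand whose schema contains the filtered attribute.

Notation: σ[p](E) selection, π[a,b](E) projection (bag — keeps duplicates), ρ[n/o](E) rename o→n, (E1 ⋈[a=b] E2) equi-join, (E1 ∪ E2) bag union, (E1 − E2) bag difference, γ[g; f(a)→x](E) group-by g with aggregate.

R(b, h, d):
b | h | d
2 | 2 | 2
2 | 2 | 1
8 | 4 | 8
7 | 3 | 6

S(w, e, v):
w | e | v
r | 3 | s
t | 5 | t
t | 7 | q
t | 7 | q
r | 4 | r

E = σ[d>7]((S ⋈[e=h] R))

σ filters on d, owned by the right side.
E' = (S ⋈[e=h] σ[d>7](R))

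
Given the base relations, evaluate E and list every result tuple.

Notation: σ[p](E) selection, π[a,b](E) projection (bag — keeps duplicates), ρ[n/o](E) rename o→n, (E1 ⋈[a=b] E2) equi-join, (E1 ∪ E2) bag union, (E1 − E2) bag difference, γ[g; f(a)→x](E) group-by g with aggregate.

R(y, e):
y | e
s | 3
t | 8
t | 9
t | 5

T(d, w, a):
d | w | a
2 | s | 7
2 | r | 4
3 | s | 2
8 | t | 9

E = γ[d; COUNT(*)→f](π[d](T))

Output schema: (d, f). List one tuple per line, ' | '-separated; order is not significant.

Per-node cardinality:
  T → 4
  π[d](T) → 4
  γ[d; COUNT(*)→f](π[d](T)) → 3

== RESULT ==
d | f
2 | 2
3 | 1
8 | 1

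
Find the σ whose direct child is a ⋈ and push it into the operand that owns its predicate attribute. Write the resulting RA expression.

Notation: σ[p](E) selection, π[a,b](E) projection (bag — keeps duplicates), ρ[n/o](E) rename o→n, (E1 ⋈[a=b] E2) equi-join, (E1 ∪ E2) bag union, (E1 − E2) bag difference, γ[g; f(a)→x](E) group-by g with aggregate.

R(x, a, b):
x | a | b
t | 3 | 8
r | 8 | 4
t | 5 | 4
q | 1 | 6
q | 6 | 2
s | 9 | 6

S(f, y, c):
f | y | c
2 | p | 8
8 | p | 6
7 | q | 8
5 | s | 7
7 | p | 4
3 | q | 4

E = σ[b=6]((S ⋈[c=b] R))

σ filters on b, owned by the right side.
E' = (S ⋈[c=b] σ[b=6](R))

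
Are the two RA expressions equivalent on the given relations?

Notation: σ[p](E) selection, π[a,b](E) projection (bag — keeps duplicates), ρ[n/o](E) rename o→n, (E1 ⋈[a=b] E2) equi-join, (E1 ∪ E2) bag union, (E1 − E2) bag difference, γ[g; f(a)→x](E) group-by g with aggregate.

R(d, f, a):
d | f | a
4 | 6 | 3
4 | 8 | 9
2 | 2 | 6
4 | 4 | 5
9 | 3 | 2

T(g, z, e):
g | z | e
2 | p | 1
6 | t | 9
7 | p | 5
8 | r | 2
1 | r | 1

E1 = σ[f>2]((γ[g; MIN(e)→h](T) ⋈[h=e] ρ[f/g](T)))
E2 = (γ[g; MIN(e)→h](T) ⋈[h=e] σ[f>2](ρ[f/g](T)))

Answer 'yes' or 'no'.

E1 stepwise |·|:
  T → 5
  γ[g; MIN(e)→h](T) → 5
  T → 5
  ρ[f/g](T) → 5
  (γ[g; MIN(e)→h](T) ⋈[h=e] ρ[f/g](T)) → 7
  σ[f>2]((γ[g; MIN(e)→h](T) ⋈[h=e] ρ[f/g](T))) → 3
E2 stepwise |·|:
  T → 5
  γ[g; MIN(e)→h](T) → 5
  T → 5
  ρ[f/g](T) → 5
  σ[f>2](ρ[f/g](T)) → 3
  (γ[g; MIN(e)→h](T) ⋈[h=e] σ[f>2](ρ[f/g](T))) → 3

E1 and E2 produce the same multiset:
g | h | f | z | e
6 | 9 | 6 | t | 9
7 | 5 | 7 | p | 5
8 | 2 | 8 | r | 2

yes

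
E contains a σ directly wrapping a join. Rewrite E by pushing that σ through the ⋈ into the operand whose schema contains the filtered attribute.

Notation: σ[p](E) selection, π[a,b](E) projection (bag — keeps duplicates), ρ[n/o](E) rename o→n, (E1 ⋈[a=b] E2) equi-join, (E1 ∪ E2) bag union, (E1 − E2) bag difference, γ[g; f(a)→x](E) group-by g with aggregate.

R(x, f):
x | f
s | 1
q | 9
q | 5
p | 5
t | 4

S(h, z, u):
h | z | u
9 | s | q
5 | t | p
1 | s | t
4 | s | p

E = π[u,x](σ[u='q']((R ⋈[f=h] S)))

σ filters on u, owned by the right side.
E' = π[u,x]((R ⋈[f=h] σ[u='q'](S)))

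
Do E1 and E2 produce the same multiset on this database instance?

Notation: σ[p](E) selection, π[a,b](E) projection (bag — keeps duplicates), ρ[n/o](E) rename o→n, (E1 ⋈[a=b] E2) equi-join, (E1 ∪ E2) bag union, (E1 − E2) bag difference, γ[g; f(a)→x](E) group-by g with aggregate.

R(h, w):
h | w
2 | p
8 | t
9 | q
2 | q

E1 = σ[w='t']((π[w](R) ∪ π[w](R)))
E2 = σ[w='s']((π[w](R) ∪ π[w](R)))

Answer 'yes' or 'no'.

E1 per-node cardinality:
  R → 4
  π[w](R) → 4
  R → 4
  π[w](R) → 4
  (π[w](R) ∪ π[w](R)) → 8
  σ[w='t']((π[w](R) ∪ π[w](R))) → 2
E2 per-node cardinality:
  R → 4
  π[w](R) → 4
  R → 4
  π[w](R) → 4
  (π[w](R) ∪ π[w](R)) → 8
  σ[w='s']((π[w](R) ∪ π[w](R))) → 0

E1 result:
w
t
t
E2 result:
w
(0 rows)
Witness: ('t',) appears 2× in E1 but 0× in E2.

no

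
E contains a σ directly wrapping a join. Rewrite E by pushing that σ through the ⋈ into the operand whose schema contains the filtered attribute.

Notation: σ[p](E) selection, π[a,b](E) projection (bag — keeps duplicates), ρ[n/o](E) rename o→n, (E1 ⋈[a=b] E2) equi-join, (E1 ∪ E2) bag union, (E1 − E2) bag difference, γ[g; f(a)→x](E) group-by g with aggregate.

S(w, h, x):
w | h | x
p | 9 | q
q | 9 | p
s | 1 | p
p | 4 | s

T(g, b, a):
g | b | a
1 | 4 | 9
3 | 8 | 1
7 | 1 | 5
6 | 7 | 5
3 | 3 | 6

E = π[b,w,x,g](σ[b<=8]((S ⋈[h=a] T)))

σ filters on b, owned by the right side.
E' = π[b,w,x,g]((S ⋈[h=a] σ[b<=8](T)))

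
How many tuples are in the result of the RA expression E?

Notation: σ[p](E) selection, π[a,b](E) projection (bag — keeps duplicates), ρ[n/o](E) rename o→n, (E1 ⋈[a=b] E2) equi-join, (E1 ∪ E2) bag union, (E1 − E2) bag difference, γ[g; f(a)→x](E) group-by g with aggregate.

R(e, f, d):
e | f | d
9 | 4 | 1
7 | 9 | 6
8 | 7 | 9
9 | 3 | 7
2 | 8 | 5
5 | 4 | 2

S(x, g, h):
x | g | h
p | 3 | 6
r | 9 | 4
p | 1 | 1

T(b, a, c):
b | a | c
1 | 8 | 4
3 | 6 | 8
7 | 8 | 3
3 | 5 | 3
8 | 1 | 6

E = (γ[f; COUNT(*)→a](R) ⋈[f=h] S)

Per-node cardinality:
  R → 6
  γ[f; COUNT(*)→a](R) → 5
  S → 3
  (γ[f; COUNT(*)→a](R) ⋈[f=h] S) → 1

|E| = 1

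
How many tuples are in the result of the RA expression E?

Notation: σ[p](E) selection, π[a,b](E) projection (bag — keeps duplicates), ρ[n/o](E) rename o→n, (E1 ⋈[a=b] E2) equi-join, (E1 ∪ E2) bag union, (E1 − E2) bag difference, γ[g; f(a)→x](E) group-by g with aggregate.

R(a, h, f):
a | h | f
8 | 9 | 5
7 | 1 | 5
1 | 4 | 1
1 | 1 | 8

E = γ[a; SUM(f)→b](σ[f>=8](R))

Row counts bottom-up:
  R → 4
  σ[f>=8](R) → 1
  γ[a; SUM(f)→b](σ[f>=8](R)) → 1

|E| = 1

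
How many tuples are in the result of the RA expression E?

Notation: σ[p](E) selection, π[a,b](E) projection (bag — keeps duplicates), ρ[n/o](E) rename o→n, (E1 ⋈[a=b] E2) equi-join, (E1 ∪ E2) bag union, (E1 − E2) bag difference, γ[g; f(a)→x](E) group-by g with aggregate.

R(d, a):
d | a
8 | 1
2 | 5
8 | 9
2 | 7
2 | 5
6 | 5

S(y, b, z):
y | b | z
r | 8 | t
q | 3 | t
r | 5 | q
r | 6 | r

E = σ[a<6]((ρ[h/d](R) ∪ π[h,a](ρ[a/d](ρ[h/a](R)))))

Subexpression sizes:
  R → 6
  ρ[h/d](R) → 6
  R → 6
  ρ[h/a](R) → 6
  ρ[a/d](ρ[h/a](R)) → 6
  π[h,a](ρ[a/d](ρ[h/a](R))) → 6
  (ρ[h/d](R) ∪ π[h,a](ρ[a/d](ρ[h/a](R)))) → 12
  σ[a<6]((ρ[h/d](R) ∪ π[h,a](ρ[a/d](ρ[h/a](R))))) → 7

|E| = 7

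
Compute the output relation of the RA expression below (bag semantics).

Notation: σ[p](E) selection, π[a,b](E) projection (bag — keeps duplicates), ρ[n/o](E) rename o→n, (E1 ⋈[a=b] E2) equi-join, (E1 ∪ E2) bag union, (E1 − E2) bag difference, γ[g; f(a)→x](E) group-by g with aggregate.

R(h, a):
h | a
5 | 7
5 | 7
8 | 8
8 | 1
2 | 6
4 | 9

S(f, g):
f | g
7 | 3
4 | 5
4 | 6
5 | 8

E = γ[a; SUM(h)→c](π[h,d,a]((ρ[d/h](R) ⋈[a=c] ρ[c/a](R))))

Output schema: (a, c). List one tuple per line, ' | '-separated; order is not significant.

Stepwise |·|:
  R → 6
  ρ[d/h](R) → 6
  R → 6
  ρ[c/a](R) → 6
  (ρ[d/h](R) ⋈[a=c] ρ[c/a](R)) → 8
  π[h,d,a]((ρ[d/h](R) ⋈[a=c] ρ[c/a](R))) → 8
  γ[a; SUM(h)→c](π[h,d,a]((ρ[d/h](R) ⋈[a=c] ρ[c/a](R)))) → 5

== RESULT ==
a | c
1 | 8
6 | 2
7 | 20
8 | 8
9 | 4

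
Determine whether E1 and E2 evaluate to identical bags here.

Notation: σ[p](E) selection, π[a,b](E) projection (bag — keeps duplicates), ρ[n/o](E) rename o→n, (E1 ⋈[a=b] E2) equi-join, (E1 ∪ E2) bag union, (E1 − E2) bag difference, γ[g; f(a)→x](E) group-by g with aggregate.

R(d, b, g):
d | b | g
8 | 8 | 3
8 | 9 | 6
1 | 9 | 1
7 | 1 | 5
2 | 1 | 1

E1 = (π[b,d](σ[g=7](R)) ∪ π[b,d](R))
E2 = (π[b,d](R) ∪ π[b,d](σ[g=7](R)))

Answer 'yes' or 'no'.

E1 row counts bottom-up:
  R → 5
  σ[g=7](R) → 0
  π[b,d](σ[g=7](R)) → 0
  R → 5
  π[b,d](R) → 5
  (π[b,d](σ[g=7](R)) ∪ π[b,d](R)) → 5
E2 row counts bottom-up:
  R → 5
  π[b,d](R) → 5
  R → 5
  σ[g=7](R) → 0
  π[b,d](σ[g=7](R)) → 0
  (π[b,d](R) ∪ π[b,d](σ[g=7](R))) → 5

E1 and E2 produce the same multiset:
b | d
1 | 2
1 | 7
8 | 8
9 | 1
9 | 8

yes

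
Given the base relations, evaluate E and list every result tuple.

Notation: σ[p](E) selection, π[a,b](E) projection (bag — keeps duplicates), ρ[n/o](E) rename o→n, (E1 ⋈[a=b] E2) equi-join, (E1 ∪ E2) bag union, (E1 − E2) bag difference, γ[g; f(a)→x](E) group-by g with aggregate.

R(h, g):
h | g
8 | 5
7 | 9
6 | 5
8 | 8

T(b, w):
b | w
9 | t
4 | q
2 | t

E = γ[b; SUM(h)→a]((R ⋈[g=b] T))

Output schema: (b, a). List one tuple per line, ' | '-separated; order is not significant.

Subexpression sizes:
  R → 4
  T → 3
  (R ⋈[g=b] T) → 1
  γ[b; SUM(h)→a]((R ⋈[g=b] T)) → 1

== RESULT ==
b | a
9 | 7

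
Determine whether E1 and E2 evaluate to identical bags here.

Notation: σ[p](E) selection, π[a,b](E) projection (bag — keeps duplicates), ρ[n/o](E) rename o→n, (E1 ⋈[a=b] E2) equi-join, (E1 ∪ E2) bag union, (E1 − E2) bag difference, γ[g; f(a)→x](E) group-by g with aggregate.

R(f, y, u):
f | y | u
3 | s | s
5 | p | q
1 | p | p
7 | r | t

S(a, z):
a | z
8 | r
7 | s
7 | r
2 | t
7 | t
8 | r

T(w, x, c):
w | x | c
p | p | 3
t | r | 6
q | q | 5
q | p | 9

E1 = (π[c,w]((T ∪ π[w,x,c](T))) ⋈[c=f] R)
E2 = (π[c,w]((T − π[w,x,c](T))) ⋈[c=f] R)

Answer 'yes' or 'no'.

E1 stepwise |·|:
  T → 4
  T → 4
  π[w,x,c](T) → 4
  (T ∪ π[w,x,c](T)) → 8
  π[c,w]((T ∪ π[w,x,c](T))) → 8
  R → 4
  (π[c,w]((T ∪ π[w,x,c](T))) ⋈[c=f] R) → 4
E2 stepwise |·|:
  T → 4
  T → 4
  π[w,x,c](T) → 4
  (T − π[w,x,c](T)) → 0
  π[c,w]((T − π[w,x,c](T))) → 0
  R → 4
  (π[c,w]((T − π[w,x,c](T))) ⋈[c=f] R) → 0

E1 result:
c | w | f | y | u
3 | p | 3 | s | s
3 | p | 3 | s | s
5 | q | 5 | p | q
5 | q | 5 | p | q
E2 result:
c | w | f | y | u
(0 rows)
Witness: (5, 'q', 5, 'p', 'q') appears 2× in E1 but 0× in E2.

no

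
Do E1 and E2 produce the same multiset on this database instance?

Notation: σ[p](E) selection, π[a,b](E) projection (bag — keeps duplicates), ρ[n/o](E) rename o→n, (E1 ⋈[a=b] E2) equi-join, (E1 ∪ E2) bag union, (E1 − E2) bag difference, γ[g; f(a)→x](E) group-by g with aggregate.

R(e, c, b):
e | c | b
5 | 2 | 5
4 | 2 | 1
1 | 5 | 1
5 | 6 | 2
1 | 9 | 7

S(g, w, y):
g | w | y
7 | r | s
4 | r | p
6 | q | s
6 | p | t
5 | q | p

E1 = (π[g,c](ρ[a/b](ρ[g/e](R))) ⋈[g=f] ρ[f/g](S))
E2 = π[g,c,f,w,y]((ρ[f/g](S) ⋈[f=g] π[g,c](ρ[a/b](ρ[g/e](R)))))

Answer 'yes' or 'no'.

E1 per-node cardinality:
  R → 5
  ρ[g/e](R) → 5
  ρ[a/b](ρ[g/e](R)) → 5
  π[g,c](ρ[a/b](ρ[g/e](R))) → 5
  S → 5
  ρ[f/g](S) → 5
  (π[g,c](ρ[a/b](ρ[g/e](R))) ⋈[g=f] ρ[f/g](S)) → 3
E2 per-node cardinality:
  S → 5
  ρ[f/g](S) → 5
  R → 5
  ρ[g/e](R) → 5
  ρ[a/b](ρ[g/e](R)) → 5
  π[g,c](ρ[a/b](ρ[g/e](R))) → 5
  (ρ[f/g](S) ⋈[f=g] π[g,c](ρ[a/b](ρ[g/e](R)))) → 3
  π[g,c,f,w,y]((ρ[f/g](S) ⋈[f=g] π[g,c](ρ[a/b](ρ[g/e](R))))) → 3

E1 and E2 produce the same multiset:
g | c | f | w | y
4 | 2 | 4 | r | p
5 | 2 | 5 | q | p
5 | 6 | 5 | q | p

yes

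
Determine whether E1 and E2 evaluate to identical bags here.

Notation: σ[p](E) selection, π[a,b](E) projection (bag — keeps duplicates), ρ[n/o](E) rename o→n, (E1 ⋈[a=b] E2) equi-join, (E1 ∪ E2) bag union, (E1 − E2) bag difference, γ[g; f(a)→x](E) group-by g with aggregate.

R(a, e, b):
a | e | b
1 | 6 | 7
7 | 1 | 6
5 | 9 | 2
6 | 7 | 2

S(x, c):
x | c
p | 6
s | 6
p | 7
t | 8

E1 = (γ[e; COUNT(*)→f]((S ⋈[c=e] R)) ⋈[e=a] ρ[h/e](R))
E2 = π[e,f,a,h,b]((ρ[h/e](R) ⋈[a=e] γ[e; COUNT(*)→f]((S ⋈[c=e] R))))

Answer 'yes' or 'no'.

E1 subexpression sizes:
  S → 4
  R → 4
  (S ⋈[c=e] R) → 3
  γ[e; COUNT(*)→f]((S ⋈[c=e] R)) → 2
  R → 4
  ρ[h/e](R) → 4
  (γ[e; COUNT(*)→f]((S ⋈[c=e] R)) ⋈[e=a] ρ[h/e](R)) → 2
E2 subexpression sizes:
  R → 4
  ρ[h/e](R) → 4
  S → 4
  R → 4
  (S ⋈[c=e] R) → 3
  γ[e; COUNT(*)→f]((S ⋈[c=e] R)) → 2
  (ρ[h/e](R) ⋈[a=e] γ[e; COUNT(*)→f]((S ⋈[c=e] R))) → 2
  π[e,f,a,h,b]((ρ[h/e](R) ⋈[a=e] γ[e; COUNT(*)→f]((S ⋈[c=e] R)))) → 2

E1 and E2 produce the same multiset:
e | f | a | h | b
6 | 2 | 6 | 7 | 2
7 | 1 | 7 | 1 | 6

yes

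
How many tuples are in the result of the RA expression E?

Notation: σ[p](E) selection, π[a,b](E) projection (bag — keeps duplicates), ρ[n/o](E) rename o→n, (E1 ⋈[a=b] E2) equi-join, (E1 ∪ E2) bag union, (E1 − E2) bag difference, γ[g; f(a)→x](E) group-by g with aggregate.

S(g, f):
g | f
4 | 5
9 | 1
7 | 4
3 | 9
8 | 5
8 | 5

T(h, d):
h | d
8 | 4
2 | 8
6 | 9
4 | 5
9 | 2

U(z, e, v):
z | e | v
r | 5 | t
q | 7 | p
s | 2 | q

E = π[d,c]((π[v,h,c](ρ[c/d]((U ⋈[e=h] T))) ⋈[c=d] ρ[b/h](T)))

Row counts bottom-up:
  U → 3
  T → 5
  (U ⋈[e=h] T) → 1
  ρ[c/d]((U ⋈[e=h] T)) → 1
  π[v,h,c](ρ[c/d]((U ⋈[e=h] T))) → 1
  T → 5
  ρ[b/h](T) → 5
  (π[v,h,c](ρ[c/d]((U ⋈[e=h] T))) ⋈[c=d] ρ[b/h](T)) → 1
  π[d,c]((π[v,h,c](ρ[c/d]((U ⋈[e=h] T))) ⋈[c=d] ρ[b/h](T))) → 1

|E| = 1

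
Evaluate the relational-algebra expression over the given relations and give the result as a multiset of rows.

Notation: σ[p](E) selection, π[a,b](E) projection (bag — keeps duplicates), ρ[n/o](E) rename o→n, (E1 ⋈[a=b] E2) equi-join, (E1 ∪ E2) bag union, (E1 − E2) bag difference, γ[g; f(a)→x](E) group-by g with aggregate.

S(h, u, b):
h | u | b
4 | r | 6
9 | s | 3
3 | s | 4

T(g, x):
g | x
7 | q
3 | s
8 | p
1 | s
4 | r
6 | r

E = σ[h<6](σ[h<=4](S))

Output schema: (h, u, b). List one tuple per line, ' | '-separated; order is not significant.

Per-node cardinality:
  S → 3
  σ[h<=4](S) → 2
  σ[h<6](σ[h<=4](S)) → 2

== RESULT ==
h | u | b
3 | s | 4
4 | r | 6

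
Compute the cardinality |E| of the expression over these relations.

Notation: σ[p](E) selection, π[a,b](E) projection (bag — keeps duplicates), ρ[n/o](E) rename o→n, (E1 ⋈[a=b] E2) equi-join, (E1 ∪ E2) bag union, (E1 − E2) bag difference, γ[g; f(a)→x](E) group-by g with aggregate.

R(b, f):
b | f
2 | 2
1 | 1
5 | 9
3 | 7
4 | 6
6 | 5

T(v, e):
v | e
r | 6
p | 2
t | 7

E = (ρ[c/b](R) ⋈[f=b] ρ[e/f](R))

Stepwise |·|:
  R → 6
  ρ[c/b](R) → 6
  R → 6
  ρ[e/f](R) → 6
  (ρ[c/b](R) ⋈[f=b] ρ[e/f](R)) → 4

|E| = 4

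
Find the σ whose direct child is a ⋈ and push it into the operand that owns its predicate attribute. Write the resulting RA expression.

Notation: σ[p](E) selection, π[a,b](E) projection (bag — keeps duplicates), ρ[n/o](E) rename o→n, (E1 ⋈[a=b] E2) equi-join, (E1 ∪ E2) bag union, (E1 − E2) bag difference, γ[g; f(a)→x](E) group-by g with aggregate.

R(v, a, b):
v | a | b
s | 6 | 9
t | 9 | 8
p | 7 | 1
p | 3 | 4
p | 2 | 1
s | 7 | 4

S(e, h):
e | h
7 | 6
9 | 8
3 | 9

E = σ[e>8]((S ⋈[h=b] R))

σ filters on e, owned by the left side.
E' = (σ[e>8](S) ⋈[h=b] R)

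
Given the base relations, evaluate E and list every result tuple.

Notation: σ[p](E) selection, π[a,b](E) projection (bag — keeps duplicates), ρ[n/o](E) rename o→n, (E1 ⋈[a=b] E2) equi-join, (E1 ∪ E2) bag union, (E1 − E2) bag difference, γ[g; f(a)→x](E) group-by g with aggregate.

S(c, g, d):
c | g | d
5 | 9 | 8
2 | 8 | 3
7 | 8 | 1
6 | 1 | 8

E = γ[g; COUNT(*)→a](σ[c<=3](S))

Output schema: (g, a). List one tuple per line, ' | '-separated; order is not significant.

Per-node cardinality:
  S → 4
  σ[c<=3](S) → 1
  γ[g; COUNT(*)→a](σ[c<=3](S)) → 1

== RESULT ==
g | a
8 | 1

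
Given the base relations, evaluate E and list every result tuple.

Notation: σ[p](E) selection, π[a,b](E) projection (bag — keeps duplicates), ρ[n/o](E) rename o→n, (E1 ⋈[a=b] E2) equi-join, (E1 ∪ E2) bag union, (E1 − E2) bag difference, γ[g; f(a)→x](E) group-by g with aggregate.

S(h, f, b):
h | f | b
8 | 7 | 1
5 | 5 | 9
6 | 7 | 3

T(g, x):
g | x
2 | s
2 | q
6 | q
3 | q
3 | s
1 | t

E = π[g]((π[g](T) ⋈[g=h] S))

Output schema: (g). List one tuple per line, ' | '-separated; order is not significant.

Stepwise |·|:
  T → 6
  π[g](T) → 6
  S → 3
  (π[g](T) ⋈[g=h] S) → 1
  π[g]((π[g](T) ⋈[g=h] S)) → 1

== RESULT ==
g
6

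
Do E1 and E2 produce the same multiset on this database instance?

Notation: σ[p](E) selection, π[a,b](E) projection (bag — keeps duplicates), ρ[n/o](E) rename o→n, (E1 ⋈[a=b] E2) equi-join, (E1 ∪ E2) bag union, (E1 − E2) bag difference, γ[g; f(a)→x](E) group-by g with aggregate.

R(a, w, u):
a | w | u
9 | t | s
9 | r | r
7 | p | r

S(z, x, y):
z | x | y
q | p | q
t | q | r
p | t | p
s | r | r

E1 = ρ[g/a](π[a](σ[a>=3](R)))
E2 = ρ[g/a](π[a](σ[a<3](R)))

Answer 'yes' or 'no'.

E1 row counts bottom-up:
  R → 3
  σ[a>=3](R) → 3
  π[a](σ[a>=3](R)) → 3
  ρ[g/a](π[a](σ[a>=3](R))) → 3
E2 row counts bottom-up:
  R → 3
  σ[a<3](R) → 0
  π[a](σ[a<3](R)) → 0
  ρ[g/a](π[a](σ[a<3](R))) → 0

E1 result:
g
7
9
9
E2 result:
g
(0 rows)
Witness: (7,) appears 1× in E1 but 0× in E2.

no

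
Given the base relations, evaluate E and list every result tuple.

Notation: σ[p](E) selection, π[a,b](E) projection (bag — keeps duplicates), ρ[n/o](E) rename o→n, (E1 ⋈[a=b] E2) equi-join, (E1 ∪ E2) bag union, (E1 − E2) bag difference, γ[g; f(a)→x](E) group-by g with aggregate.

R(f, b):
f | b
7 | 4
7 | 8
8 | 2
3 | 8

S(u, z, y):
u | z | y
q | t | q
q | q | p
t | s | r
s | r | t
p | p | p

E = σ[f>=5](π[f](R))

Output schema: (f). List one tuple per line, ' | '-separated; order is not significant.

Row counts bottom-up:
  R → 4
  π[f](R) → 4
  σ[f>=5](π[f](R)) → 3

== RESULT ==
f
7
7
8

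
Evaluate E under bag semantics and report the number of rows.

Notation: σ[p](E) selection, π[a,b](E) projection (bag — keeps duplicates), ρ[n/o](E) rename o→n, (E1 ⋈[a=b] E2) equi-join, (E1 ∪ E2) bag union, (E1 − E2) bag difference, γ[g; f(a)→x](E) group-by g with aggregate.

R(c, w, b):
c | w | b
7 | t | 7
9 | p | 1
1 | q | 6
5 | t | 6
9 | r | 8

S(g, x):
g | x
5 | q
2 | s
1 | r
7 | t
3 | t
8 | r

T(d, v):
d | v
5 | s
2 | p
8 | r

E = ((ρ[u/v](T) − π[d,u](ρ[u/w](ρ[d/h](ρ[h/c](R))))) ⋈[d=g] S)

Row counts bottom-up:
  T → 3
  ρ[u/v](T) → 3
  R → 5
  ρ[h/c](R) → 5
  ρ[d/h](ρ[h/c](R)) → 5
  ρ[u/w](ρ[d/h](ρ[h/c](R))) → 5
  π[d,u](ρ[u/w](ρ[d/h](ρ[h/c](R)))) → 5
  (ρ[u/v](T) − π[d,u](ρ[u/w](ρ[d/h](ρ[h/c](R))))) → 3
  S → 6
  ((ρ[u/v](T) − π[d,u](ρ[u/w](ρ[d/h](ρ[h/c](R))))) ⋈[d=g] S) → 3

|E| = 3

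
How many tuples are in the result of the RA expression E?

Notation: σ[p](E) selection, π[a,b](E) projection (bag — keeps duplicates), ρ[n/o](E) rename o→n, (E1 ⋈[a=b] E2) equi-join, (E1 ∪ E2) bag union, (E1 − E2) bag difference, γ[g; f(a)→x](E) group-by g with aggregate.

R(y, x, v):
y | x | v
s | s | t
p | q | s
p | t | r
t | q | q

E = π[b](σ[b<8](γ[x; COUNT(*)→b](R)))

Per-node cardinality:
  R → 4
  γ[x; COUNT(*)→b](R) → 3
  σ[b<8](γ[x; COUNT(*)→b](R)) → 3
  π[b](σ[b<8](γ[x; COUNT(*)→b](R))) → 3

|E| = 3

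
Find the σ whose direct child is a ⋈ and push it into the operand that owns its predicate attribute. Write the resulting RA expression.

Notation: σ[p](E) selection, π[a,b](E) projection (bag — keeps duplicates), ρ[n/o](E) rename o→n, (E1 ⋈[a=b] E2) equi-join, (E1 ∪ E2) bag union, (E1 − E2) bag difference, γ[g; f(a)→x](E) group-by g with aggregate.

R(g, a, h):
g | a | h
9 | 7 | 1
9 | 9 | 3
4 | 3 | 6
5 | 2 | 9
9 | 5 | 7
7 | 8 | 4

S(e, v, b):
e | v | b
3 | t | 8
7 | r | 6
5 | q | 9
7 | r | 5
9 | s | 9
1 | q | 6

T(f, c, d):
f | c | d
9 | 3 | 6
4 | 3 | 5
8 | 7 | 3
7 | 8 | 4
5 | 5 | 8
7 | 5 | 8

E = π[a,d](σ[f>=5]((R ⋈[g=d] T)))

σ filters on f, owned by the right side.
E' = π[a,d]((R ⋈[g=d] σ[f>=5](T)))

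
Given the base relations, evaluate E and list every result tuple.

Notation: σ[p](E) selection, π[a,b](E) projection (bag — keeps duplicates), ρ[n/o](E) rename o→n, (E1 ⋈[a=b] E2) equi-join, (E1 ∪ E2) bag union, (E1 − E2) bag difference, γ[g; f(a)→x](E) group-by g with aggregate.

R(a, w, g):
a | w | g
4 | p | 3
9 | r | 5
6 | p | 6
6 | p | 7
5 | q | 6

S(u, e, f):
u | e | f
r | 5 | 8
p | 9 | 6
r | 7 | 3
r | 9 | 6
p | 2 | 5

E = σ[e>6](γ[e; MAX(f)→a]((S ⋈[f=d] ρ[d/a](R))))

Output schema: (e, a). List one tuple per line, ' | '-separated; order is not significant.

Per-node cardinality:
  S → 5
  R → 5
  ρ[d/a](R) → 5
  (S ⋈[f=d] ρ[d/a](R)) → 5
  γ[e; MAX(f)→a]((S ⋈[f=d] ρ[d/a](R))) → 2
  σ[e>6](γ[e; MAX(f)→a]((S ⋈[f=d] ρ[d/a](R)))) → 1

== RESULT ==
e | a
9 | 6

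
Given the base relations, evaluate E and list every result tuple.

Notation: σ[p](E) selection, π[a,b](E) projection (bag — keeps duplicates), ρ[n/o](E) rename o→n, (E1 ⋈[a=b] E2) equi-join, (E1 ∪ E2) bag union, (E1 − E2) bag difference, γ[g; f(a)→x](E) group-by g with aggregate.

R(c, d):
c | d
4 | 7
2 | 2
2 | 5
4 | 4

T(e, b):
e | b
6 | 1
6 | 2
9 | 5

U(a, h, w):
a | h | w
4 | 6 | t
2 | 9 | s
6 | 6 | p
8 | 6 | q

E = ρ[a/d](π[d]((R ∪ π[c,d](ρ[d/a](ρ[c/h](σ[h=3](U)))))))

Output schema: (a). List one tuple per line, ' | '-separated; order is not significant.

Per-node cardinality:
  R → 4
  U → 4
  σ[h=3](U) → 0
  ρ[c/h](σ[h=3](U)) → 0
  ρ[d/a](ρ[c/h](σ[h=3](U))) → 0
  π[c,d](ρ[d/a](ρ[c/h](σ[h=3](U)))) → 0
  (R ∪ π[c,d](ρ[d/a](ρ[c/h](σ[h=3](U))))) → 4
  π[d]((R ∪ π[c,d](ρ[d/a](ρ[c/h](σ[h=3](U)))))) → 4
  ρ[a/d](π[d]((R ∪ π[c,d](ρ[d/a](ρ[c/h](σ[h=3](U))))))) → 4

== RESULT ==
a
2
4
5
7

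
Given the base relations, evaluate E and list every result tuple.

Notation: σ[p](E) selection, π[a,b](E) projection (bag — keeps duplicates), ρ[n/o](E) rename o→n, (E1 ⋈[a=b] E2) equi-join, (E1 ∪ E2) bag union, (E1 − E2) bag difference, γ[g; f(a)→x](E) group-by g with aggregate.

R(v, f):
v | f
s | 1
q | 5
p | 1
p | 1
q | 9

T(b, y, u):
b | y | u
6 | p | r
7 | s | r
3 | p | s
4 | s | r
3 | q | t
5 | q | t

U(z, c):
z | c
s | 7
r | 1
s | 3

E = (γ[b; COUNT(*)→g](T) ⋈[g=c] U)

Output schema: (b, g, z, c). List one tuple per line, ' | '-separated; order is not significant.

Stepwise |·|:
  T → 6
  γ[b; COUNT(*)→g](T) → 5
  U → 3
  (γ[b; COUNT(*)→g](T) ⋈[g=c] U) → 4

== RESULT ==
b | g | z | c
4 | 1 | r | 1
5 | 1 | r | 1
6 | 1 | r | 1
7 | 1 | r | 1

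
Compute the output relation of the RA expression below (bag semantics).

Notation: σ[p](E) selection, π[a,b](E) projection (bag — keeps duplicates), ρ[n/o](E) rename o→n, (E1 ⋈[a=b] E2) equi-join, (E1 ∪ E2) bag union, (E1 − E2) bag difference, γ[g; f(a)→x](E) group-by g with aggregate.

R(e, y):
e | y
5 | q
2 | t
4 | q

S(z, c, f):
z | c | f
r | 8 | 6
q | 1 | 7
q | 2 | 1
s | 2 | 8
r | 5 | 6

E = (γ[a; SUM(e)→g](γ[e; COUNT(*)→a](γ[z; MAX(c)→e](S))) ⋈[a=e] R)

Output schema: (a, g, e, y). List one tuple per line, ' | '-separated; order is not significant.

Row counts bottom-up:
  S → 5
  γ[z; MAX(c)→e](S) → 3
  γ[e; COUNT(*)→a](γ[z; MAX(c)→e](S)) → 2
  γ[a; SUM(e)→g](γ[e; COUNT(*)→a](γ[z; MAX(c)→e](S))) → 2
  R → 3
  (γ[a; SUM(e)→g](γ[e; COUNT(*)→a](γ[z; MAX(c)→e](S))) ⋈[a=e] R) → 1

== RESULT ==
a | g | e | y
2 | 2 | 2 | t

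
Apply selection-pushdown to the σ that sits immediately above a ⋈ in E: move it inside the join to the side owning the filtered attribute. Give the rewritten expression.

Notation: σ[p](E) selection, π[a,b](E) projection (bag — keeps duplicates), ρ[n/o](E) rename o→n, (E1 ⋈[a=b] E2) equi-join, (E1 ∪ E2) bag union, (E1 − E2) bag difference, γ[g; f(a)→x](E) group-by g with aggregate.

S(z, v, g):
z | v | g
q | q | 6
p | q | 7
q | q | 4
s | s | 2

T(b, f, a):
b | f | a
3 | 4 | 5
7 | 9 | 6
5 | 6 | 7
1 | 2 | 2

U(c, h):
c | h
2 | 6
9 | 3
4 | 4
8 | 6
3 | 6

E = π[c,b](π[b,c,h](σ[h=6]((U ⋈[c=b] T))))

σ filters on h, owned by the left side.
E' = π[c,b](π[b,c,h]((σ[h=6](U) ⋈[c=b] T)))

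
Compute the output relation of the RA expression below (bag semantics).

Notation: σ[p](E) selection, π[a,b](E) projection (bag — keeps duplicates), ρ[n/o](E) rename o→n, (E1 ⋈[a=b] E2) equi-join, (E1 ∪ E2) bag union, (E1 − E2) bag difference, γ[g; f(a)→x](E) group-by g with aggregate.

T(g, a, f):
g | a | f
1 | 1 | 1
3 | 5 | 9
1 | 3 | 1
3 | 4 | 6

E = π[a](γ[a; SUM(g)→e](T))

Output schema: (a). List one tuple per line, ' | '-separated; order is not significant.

Stepwise |·|:
  T → 4
  γ[a; SUM(g)→e](T) → 4
  π[a](γ[a; SUM(g)→e](T)) → 4

== RESULT ==
a
1
3
4
5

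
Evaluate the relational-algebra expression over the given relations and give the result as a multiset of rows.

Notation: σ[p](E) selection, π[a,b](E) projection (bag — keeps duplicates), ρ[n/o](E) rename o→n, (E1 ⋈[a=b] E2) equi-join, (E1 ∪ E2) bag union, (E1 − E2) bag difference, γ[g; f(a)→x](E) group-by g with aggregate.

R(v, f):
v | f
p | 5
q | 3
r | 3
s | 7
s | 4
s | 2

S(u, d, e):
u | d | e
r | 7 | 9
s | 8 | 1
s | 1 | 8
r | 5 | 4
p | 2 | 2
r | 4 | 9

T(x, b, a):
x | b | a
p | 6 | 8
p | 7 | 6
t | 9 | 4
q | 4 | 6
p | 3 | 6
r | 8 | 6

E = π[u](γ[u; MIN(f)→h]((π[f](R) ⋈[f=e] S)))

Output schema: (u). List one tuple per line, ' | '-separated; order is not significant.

Per-node cardinality:
  R → 6
  π[f](R) → 6
  S → 6
  (π[f](R) ⋈[f=e] S) → 2
  γ[u; MIN(f)→h]((π[f](R) ⋈[f=e] S)) → 2
  π[u](γ[u; MIN(f)→h]((π[f](R) ⋈[f=e] S))) → 2

== RESULT ==
u
p
r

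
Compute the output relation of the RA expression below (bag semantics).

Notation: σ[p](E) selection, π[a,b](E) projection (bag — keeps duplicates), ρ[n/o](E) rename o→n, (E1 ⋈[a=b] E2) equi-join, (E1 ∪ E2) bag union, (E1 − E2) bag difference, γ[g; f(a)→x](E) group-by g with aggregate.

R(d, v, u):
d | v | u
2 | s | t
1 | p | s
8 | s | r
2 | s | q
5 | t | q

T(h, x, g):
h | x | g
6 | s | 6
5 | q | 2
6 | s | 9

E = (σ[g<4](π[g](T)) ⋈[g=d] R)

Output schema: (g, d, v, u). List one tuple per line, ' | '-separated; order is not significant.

Stepwise |·|:
  T → 3
  π[g](T) → 3
  σ[g<4](π[g](T)) → 1
  R → 5
  (σ[g<4](π[g](T)) ⋈[g=d] R) → 2

== RESULT ==
g | d | v | u
2 | 2 | s | q
2 | 2 | s | t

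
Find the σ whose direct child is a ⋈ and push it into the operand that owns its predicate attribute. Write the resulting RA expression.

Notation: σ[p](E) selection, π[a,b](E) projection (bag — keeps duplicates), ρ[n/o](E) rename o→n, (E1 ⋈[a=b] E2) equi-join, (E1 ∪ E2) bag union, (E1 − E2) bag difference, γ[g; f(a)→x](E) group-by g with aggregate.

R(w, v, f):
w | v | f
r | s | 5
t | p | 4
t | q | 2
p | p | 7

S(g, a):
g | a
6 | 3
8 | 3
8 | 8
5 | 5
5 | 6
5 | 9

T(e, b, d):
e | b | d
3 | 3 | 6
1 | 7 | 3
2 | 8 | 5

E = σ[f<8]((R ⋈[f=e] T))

σ filters on f, owned by the left side.
E' = (σ[f<8](R) ⋈[f=e] T)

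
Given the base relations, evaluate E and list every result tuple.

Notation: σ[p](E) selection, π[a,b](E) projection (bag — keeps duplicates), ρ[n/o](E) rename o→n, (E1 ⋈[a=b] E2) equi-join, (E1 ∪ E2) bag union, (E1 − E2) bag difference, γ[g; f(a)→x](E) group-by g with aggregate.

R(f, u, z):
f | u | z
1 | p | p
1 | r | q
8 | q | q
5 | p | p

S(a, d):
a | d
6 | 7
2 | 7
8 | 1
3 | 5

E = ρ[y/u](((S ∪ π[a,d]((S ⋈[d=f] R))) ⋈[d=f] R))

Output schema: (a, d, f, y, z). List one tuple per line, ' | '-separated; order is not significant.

Stepwise |·|:
  S → 4
  S → 4
  R → 4
  (S ⋈[d=f] R) → 3
  π[a,d]((S ⋈[d=f] R)) → 3
  (S ∪ π[a,d]((S ⋈[d=f] R))) → 7
  R → 4
  ((S ∪ π[a,d]((S ⋈[d=f] R))) ⋈[d=f] R) → 8
  ρ[y/u](((S ∪ π[a,d]((S ⋈[d=f] R))) ⋈[d=f] R)) → 8

== RESULT ==
a | d | f | y | z
3 | 5 | 5 | p | p
3 | 5 | 5 | p | p
8 | 1 | 1 | p | p
8 | 1 | 1 | p | p
8 | 1 | 1 | p | p
8 | 1 | 1 | r | q
8 | 1 | 1 | r | q
8 | 1 | 1 | r | q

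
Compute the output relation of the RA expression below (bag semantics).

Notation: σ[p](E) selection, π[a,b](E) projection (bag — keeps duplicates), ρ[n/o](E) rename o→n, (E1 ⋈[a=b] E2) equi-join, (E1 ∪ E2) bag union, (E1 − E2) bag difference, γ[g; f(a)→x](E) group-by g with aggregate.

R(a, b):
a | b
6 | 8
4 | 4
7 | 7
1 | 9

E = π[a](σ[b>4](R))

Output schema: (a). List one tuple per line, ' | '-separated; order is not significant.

Stepwise |·|:
  R → 4
  σ[b>4](R) → 3
  π[a](σ[b>4](R)) → 3

== RESULT ==
a
1
6
7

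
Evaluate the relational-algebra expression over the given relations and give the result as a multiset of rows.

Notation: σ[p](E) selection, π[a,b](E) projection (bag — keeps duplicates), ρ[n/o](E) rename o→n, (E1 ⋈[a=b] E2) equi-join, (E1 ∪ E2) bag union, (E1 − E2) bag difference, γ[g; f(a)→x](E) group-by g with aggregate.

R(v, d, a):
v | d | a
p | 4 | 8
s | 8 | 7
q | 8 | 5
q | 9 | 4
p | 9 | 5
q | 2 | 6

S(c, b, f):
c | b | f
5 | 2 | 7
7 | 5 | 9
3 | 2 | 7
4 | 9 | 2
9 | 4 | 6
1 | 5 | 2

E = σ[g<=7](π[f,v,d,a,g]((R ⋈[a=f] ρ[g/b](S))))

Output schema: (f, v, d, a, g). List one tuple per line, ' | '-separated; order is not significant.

Stepwise |·|:
  R → 6
  S → 6
  ρ[g/b](S) → 6
  (R ⋈[a=f] ρ[g/b](S)) → 3
  π[f,v,d,a,g]((R ⋈[a=f] ρ[g/b](S))) → 3
  σ[g<=7](π[f,v,d,a,g]((R ⋈[a=f] ρ[g/b](S)))) → 3

== RESULT ==
f | v | d | a | g
6 | q | 2 | 6 | 4
7 | s | 8 | 7 | 2
7 | s | 8 | 7 | 2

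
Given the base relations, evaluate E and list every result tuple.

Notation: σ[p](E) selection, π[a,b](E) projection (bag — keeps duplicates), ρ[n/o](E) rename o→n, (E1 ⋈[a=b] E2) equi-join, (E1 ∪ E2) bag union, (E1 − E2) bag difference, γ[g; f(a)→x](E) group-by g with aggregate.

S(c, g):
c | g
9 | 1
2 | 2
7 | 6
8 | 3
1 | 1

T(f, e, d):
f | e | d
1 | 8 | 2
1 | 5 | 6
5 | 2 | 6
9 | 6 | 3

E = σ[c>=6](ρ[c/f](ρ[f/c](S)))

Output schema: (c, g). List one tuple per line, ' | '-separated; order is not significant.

Stepwise |·|:
  S → 5
  ρ[f/c](S) → 5
  ρ[c/f](ρ[f/c](S)) → 5
  σ[c>=6](ρ[c/f](ρ[f/c](S))) → 3

== RESULT ==
c | g
7 | 6
8 | 3
9 | 1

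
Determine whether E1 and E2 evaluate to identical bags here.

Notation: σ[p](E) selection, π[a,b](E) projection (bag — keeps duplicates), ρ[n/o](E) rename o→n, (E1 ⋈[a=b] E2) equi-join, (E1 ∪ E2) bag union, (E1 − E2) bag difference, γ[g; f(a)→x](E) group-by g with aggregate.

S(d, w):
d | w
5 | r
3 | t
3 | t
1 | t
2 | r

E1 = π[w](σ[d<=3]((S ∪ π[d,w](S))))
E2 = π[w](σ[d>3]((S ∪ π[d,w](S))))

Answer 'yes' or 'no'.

E1 row counts bottom-up:
  S → 5
  S → 5
  π[d,w](S) → 5
  (S ∪ π[d,w](S)) → 10
  σ[d<=3]((S ∪ π[d,w](S))) → 8
  π[w](σ[d<=3]((S ∪ π[d,w](S)))) → 8
E2 row counts bottom-up:
  S → 5
  S → 5
  π[d,w](S) → 5
  (S ∪ π[d,w](S)) → 10
  σ[d>3]((S ∪ π[d,w](S))) → 2
  π[w](σ[d>3]((S ∪ π[d,w](S)))) → 2

E1 result:
w
r
r
t
t
t
t
t
t
E2 result:
w
r
r
Witness: ('t',) appears 6× in E1 but 0× in E2.

no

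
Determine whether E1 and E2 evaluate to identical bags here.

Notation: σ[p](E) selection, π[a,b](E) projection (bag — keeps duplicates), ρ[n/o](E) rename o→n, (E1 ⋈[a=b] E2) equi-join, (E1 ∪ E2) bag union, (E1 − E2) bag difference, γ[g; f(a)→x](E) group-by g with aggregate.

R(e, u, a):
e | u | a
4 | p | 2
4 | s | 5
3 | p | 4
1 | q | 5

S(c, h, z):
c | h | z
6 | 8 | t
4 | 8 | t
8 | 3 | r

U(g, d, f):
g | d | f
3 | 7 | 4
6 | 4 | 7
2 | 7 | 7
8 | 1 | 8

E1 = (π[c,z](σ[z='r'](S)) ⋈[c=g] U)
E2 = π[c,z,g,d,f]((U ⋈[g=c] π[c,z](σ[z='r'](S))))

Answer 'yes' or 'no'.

E1 stepwise |·|:
  S → 3
  σ[z='r'](S) → 1
  π[c,z](σ[z='r'](S)) → 1
  U → 4
  (π[c,z](σ[z='r'](S)) ⋈[c=g] U) → 1
E2 stepwise |·|:
  U → 4
  S → 3
  σ[z='r'](S) → 1
  π[c,z](σ[z='r'](S)) → 1
  (U ⋈[g=c] π[c,z](σ[z='r'](S))) → 1
  π[c,z,g,d,f]((U ⋈[g=c] π[c,z](σ[z='r'](S)))) → 1

E1 and E2 produce the same multiset:
c | z | g | d | f
8 | r | 8 | 1 | 8

yes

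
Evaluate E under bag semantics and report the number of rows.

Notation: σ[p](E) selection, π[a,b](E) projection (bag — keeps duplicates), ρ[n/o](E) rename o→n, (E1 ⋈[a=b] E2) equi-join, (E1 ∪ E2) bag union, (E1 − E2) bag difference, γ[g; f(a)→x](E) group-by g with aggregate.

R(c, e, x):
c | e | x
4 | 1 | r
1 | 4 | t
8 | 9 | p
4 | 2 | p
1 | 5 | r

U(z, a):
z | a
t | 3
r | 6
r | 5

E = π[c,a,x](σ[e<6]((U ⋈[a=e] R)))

Subexpression sizes:
  U → 3
  R → 5
  (U ⋈[a=e] R) → 1
  σ[e<6]((U ⋈[a=e] R)) → 1
  π[c,a,x](σ[e<6]((U ⋈[a=e] R))) → 1

|E| = 1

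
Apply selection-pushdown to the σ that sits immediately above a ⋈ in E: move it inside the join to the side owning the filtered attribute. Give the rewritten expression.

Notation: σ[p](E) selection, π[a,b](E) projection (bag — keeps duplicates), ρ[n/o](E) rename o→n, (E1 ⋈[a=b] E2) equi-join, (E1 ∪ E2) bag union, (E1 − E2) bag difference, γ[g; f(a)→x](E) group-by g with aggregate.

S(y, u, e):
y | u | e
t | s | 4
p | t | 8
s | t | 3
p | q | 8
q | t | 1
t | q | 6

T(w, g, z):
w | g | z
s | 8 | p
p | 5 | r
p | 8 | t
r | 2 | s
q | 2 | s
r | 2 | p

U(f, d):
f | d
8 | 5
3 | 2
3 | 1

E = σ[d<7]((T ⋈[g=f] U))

σ filters on d, owned by the right side.
E' = (T ⋈[g=f] σ[d<7](U))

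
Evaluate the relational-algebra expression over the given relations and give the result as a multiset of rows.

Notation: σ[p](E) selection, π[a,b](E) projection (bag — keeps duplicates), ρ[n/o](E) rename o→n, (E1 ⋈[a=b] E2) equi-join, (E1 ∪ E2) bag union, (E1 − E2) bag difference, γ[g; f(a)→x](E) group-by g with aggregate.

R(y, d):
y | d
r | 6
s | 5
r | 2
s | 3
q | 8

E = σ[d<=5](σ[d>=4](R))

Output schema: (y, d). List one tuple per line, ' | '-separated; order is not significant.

Stepwise |·|:
  R → 5
  σ[d>=4](R) → 3
  σ[d<=5](σ[d>=4](R)) → 1

== RESULT ==
y | d
s | 5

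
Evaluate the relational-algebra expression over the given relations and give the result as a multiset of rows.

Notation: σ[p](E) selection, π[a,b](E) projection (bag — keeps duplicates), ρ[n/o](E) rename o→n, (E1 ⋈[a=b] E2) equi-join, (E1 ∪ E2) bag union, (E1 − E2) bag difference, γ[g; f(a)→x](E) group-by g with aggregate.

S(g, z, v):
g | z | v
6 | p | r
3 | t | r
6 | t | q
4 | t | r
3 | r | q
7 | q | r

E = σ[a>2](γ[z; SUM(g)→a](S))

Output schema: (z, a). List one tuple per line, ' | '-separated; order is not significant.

Per-node cardinality:
  S → 6
  γ[z; SUM(g)→a](S) → 4
  σ[a>2](γ[z; SUM(g)→a](S)) → 4

== RESULT ==
z | a
p | 6
q | 7
r | 3
t | 13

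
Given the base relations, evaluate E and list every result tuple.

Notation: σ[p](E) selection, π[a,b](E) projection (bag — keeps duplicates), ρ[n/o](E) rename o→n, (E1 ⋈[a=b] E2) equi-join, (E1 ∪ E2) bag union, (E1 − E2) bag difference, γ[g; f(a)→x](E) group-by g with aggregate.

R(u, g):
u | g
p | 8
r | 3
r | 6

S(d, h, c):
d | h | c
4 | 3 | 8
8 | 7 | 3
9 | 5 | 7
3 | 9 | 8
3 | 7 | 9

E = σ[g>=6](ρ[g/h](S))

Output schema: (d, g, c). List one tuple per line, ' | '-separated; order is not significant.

Subexpression sizes:
  S → 5
  ρ[g/h](S) → 5
  σ[g>=6](ρ[g/h](S)) → 3

== RESULT ==
d | g | c
3 | 7 | 9
3 | 9 | 8
8 | 7 | 3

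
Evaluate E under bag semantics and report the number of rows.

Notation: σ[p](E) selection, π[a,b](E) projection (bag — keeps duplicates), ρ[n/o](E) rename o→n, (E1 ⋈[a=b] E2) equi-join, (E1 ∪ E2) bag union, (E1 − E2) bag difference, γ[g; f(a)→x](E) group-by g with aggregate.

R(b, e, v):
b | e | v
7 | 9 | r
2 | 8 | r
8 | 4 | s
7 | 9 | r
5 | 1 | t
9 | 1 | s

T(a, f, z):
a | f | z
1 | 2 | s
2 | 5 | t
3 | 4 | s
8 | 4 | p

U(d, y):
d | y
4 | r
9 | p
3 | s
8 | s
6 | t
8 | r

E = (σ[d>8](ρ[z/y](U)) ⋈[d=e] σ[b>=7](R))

Per-node cardinality:
  U → 6
  ρ[z/y](U) → 6
  σ[d>8](ρ[z/y](U)) → 1
  R → 6
  σ[b>=7](R) → 4
  (σ[d>8](ρ[z/y](U)) ⋈[d=e] σ[b>=7](R)) → 2

|E| = 2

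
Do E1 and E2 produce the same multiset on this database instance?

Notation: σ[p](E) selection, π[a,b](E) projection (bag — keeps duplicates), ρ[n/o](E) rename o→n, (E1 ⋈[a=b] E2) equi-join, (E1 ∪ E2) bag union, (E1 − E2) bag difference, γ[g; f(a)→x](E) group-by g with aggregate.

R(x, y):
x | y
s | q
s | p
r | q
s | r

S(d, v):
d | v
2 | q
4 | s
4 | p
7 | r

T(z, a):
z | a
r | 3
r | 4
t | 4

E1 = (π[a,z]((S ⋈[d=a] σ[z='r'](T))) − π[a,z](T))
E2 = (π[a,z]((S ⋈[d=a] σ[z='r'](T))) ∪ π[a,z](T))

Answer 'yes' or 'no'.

E1 row counts bottom-up:
  S → 4
  T → 3
  σ[z='r'](T) → 2
  (S ⋈[d=a] σ[z='r'](T)) → 2
  π[a,z]((S ⋈[d=a] σ[z='r'](T))) → 2
  T → 3
  π[a,z](T) → 3
  (π[a,z]((S ⋈[d=a] σ[z='r'](T))) − π[a,z](T)) → 1
E2 row counts bottom-up:
  S → 4
  T → 3
  σ[z='r'](T) → 2
  (S ⋈[d=a] σ[z='r'](T)) → 2
  π[a,z]((S ⋈[d=a] σ[z='r'](T))) → 2
  T → 3
  π[a,z](T) → 3
  (π[a,z]((S ⋈[d=a] σ[z='r'](T))) ∪ π[a,z](T)) → 5

E1 result:
a | z
4 | r
E2 result:
a | z
3 | r
4 | r
4 | r
4 | r
4 | t
Witness: (4, 'r') appears 1× in E1 but 3× in E2.

no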